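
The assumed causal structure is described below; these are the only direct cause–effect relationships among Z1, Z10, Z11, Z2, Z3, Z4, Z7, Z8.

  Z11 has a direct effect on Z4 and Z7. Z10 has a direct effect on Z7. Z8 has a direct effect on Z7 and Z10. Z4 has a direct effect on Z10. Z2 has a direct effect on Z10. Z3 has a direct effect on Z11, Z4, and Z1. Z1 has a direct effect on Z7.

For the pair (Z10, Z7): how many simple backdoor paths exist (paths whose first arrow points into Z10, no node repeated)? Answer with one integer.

A backdoor path from Z10 to Z7 is any simple undirected path whose first edge points into Z10 (i.e. leaves Z10 via a parent).
Parents of Z10: {Z2, Z4, Z8}.
Enumerating:
  P1: Z10 <- Z8 -> Z7
  P2: Z10 <- Z4 <- Z3 -> Z11 -> Z7
  P3: Z10 <- Z4 <- Z3 -> Z1 -> Z7
  P4: Z10 <- Z4 <- Z11 <- Z3 -> Z1 -> Z7
  P5: Z10 <- Z4 <- Z11 -> Z7
That exhausts the simple backdoor paths. Count: 5.

5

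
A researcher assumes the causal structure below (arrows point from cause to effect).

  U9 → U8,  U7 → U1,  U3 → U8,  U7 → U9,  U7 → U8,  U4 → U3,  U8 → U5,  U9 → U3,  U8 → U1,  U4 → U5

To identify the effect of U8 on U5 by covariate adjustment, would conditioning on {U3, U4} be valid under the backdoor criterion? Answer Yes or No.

Backdoor paths from U8 to U5 (paths whose first edge points into U8):
  P1: U8 <- U7 -> U9 -> U3 <- U4 -> U5
  P2: U8 <- U9 -> U3 <- U4 -> U5
  P3: U8 <- U3 <- U4 -> U5
Condition 1 (no descendant of U8 in the set): holds — descendants of U8 are {U1, U5}; none are in {U3, U4}.
Condition 2 (every backdoor path blocked by {U3, U4}):
  P1: blocked at fork node U4 ∈ conditioning set.
  P2: blocked at fork node U4 ∈ conditioning set.
  P3: blocked at chain node U3 ∈ conditioning set.
{U3, U4} satisfies the backdoor criterion.

Yes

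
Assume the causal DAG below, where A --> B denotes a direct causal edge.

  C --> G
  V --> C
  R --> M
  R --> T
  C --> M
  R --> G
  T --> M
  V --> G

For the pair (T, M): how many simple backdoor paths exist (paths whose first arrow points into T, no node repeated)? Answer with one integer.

3

A backdoor path from T to M is any simple undirected path whose first edge points into T (i.e. leaves T via a parent).
Parents of T: {R}.
Enumerating:
  P1: T <- R -> M
  P2: T <- R -> G <- V -> C -> M
  P3: T <- R -> G <- C -> M
That exhausts the simple backdoor paths. Count: 3.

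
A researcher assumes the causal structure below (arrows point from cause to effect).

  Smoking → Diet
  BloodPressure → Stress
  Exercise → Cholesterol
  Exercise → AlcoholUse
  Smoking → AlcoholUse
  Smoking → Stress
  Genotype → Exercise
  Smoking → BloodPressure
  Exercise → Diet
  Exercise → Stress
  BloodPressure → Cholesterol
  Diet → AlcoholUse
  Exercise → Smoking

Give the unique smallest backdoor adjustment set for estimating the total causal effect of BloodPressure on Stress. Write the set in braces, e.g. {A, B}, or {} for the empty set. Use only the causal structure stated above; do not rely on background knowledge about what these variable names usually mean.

Variables eligible for adjustment (non-descendants of BloodPressure, excluding BloodPressure and Stress): {AlcoholUse, Diet, Exercise, Genotype, Smoking}.
Backdoor paths from BloodPressure to Stress:
  P1: BloodPressure <- Smoking <- Exercise -> Stress
  P2: BloodPressure <- Smoking -> Diet <- Exercise -> Stress
  P3: BloodPressure <- Smoking -> Diet -> AlcoholUse <- Exercise -> Stress
  P4: BloodPressure <- Smoking -> AlcoholUse <- Exercise -> Stress
  P5: BloodPressure <- Smoking -> AlcoholUse <- Diet <- Exercise -> Stress
  P6: BloodPressure <- Smoking -> Stress
The empty set is not sufficient: P1 (BloodPressure <- Smoking <- Exercise -> Stress) has no collider blocking it and no conditioned non-collider, so it is open.
Try {Smoking}:
  P1: blocked at chain node Smoking ∈ conditioning set.
  P2: blocked at fork node Smoking ∈ conditioning set.
  P3: blocked at fork node Smoking ∈ conditioning set.
  P4: blocked at fork node Smoking ∈ conditioning set.
  P5: blocked at fork node Smoking ∈ conditioning set.
  P6: blocked at fork node Smoking ∈ conditioning set.
{Smoking} contains no descendant of BloodPressure and blocks every backdoor path.
No other singleton works — e.g. {Genotype} leaves P1 open — so {Smoking} is the unique smallest valid adjustment set.

{Smoking}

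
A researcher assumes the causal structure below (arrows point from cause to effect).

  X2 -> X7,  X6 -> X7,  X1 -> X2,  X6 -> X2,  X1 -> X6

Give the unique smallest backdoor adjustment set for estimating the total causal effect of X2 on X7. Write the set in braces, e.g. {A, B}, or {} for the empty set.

{X6}

Variables eligible for adjustment (non-descendants of X2, excluding X2 and X7): {X1, X6}.
Backdoor paths from X2 to X7:
  P1: X2 <- X1 -> X6 -> X7
  P2: X2 <- X6 -> X7
The empty set is not sufficient: P1 (X2 <- X1 -> X6 -> X7) has no collider blocking it and no conditioned non-collider, so it is open.
Try {X6}:
  P1: blocked at chain node X6 ∈ conditioning set.
  P2: blocked at fork node X6 ∈ conditioning set.
{X6} contains no descendant of X2 and blocks every backdoor path.
No other singleton works — e.g. {X1} leaves P2 open — so {X6} is the unique smallest valid adjustment set.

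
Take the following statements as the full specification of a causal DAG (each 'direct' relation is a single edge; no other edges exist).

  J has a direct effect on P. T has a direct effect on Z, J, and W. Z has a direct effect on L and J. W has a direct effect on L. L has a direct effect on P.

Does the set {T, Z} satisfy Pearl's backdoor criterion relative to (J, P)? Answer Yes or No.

Backdoor paths from J to P (paths whose first edge points into J):
  P1: J <- T -> W -> L -> P
  P2: J <- T -> Z -> L -> P
  P3: J <- Z <- T -> W -> L -> P
  P4: J <- Z -> L -> P
Condition 1 (no descendant of J in the set): holds — descendants of J are {P}; none are in {T, Z}.
Condition 2 (every backdoor path blocked by {T, Z}):
  P1: blocked at fork node T ∈ conditioning set.
  P2: blocked at fork node T ∈ conditioning set.
  P3: blocked at chain node Z ∈ conditioning set.
  P4: blocked at fork node Z ∈ conditioning set.
{T, Z} satisfies the backdoor criterion.

Yes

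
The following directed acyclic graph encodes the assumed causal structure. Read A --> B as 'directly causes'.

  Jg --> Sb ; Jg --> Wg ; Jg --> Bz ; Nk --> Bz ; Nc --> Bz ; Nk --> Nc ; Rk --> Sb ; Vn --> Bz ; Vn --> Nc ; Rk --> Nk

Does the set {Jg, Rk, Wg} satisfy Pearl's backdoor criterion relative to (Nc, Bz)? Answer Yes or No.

Backdoor paths from Nc to Bz (paths whose first edge points into Nc):
  P1: Nc <- Vn -> Bz
  P2: Nc <- Nk <- Rk -> Sb <- Jg -> Bz
  P3: Nc <- Nk -> Bz
Condition 1 (no descendant of Nc in the set): holds — descendants of Nc are {Bz}; none are in {Jg, Rk, Wg}.
Condition 2 (every backdoor path blocked by {Jg, Rk, Wg}):
  P1: open — no interior node is in the conditioning set.
  P2: blocked at fork node Rk ∈ conditioning set.
  P3: open — no interior node is in the conditioning set.
{Jg, Rk, Wg} does not satisfy the backdoor criterion.

No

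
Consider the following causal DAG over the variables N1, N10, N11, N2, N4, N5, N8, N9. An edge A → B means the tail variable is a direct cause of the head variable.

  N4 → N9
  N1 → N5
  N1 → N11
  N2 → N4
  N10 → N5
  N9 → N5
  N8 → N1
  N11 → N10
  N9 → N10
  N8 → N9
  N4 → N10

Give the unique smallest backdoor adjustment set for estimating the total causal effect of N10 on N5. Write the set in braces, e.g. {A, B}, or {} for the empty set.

{N1, N9}

Variables eligible for adjustment (non-descendants of N10, excluding N10 and N5): {N1, N11, N2, N4, N8, N9}.
Backdoor paths from N10 to N5:
  P1: N10 <- N11 <- N1 <- N8 -> N9 -> N5
  P2: N10 <- N11 <- N1 -> N5
  P3: N10 <- N4 -> N9 <- N8 -> N1 -> N5
  P4: N10 <- N4 -> N9 -> N5
  P5: N10 <- N9 <- N8 -> N1 -> N5
  P6: N10 <- N9 -> N5
The empty set is not sufficient: P1 (N10 <- N11 <- N1 <- N8 -> N9 -> N5) has no collider blocking it and no conditioned non-collider, so it is open.
Try {N1, N9}:
  P1: blocked at chain node N1 ∈ conditioning set.
  P2: blocked at fork node N1 ∈ conditioning set.
  P3: blocked at chain node N1 ∈ conditioning set.
  P4: blocked at chain node N9 ∈ conditioning set.
  P5: blocked at chain node N9 ∈ conditioning set.
  P6: blocked at fork node N9 ∈ conditioning set.
{N1, N9} contains no descendant of N10 and blocks every backdoor path.
Every element of {N1, N9} is needed (dropping N1 leaves P2 open; dropping N9 leaves P4 open), so no proper subset is valid.
Among all size-2 subsets of the eligible variables, only {N1, N9} blocks every backdoor path, so it is the unique smallest valid adjustment set.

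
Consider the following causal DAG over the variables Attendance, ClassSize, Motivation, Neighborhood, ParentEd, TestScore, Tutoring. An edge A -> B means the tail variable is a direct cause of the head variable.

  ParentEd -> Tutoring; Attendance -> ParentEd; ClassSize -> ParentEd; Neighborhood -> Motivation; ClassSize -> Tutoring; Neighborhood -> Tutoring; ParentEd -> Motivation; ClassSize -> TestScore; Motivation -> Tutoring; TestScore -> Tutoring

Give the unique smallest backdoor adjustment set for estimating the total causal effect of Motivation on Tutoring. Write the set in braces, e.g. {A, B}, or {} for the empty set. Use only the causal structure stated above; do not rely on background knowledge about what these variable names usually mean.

Variables eligible for adjustment (non-descendants of Motivation, excluding Motivation and Tutoring): {Attendance, ClassSize, Neighborhood, ParentEd, TestScore}.
Backdoor paths from Motivation to Tutoring:
  P1: Motivation <- Neighborhood -> Tutoring
  P2: Motivation <- ParentEd <- ClassSize -> TestScore -> Tutoring
  P3: Motivation <- ParentEd <- ClassSize -> Tutoring
  P4: Motivation <- ParentEd -> Tutoring
The empty set is not sufficient: P1 (Motivation <- Neighborhood -> Tutoring) has no collider blocking it and no conditioned non-collider, so it is open.
Try {Neighborhood, ParentEd}:
  P1: blocked at fork node Neighborhood ∈ conditioning set.
  P2: blocked at chain node ParentEd ∈ conditioning set.
  P3: blocked at chain node ParentEd ∈ conditioning set.
  P4: blocked at fork node ParentEd ∈ conditioning set.
{Neighborhood, ParentEd} contains no descendant of Motivation and blocks every backdoor path.
Every element of {Neighborhood, ParentEd} is needed (dropping Neighborhood leaves P1 open; dropping ParentEd leaves P2 open), so no proper subset is valid.
Among all size-2 subsets of the eligible variables, only {Neighborhood, ParentEd} blocks every backdoor path, so it is the unique smallest valid adjustment set.

{Neighborhood, ParentEd}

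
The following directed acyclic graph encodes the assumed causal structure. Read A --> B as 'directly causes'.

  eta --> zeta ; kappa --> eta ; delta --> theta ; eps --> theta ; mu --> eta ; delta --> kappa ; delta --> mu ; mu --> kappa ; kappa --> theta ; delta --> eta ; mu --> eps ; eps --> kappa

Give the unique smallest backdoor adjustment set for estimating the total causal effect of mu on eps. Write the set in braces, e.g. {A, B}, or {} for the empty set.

{}

Variables eligible for adjustment (non-descendants of mu, excluding mu and eps): {delta}.
Backdoor paths from mu to eps:
  P1: mu <- delta -> kappa <- eps
  P2: mu <- delta -> kappa -> theta <- eps
  P3: mu <- delta -> theta <- eps
  P4: mu <- delta -> theta <- kappa <- eps
  P5: mu <- delta -> eta <- kappa <- eps
  P6: mu <- delta -> eta <- kappa -> theta <- eps
Each backdoor path contains an unconditioned collider, so every path is already blocked with the empty conditioning set:
  P1: blocked at collider kappa (neither it nor any descendant is in the conditioning set).
  P2: blocked at collider theta (neither it nor any descendant is in the conditioning set).
  P3: blocked at collider theta (neither it nor any descendant is in the conditioning set).
  P4: blocked at collider theta (neither it nor any descendant is in the conditioning set).
  P5: blocked at collider eta (neither it nor any descendant is in the conditioning set).
  P6: blocked at collider eta (neither it nor any descendant is in the conditioning set).
The empty set is therefore the unique smallest valid set.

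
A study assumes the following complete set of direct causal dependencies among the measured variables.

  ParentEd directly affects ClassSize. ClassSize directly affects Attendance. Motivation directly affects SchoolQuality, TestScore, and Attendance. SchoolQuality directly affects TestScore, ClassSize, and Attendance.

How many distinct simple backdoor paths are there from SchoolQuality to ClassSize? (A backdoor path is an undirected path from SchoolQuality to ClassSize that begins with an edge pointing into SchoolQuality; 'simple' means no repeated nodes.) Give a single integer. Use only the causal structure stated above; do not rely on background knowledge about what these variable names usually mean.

A backdoor path from SchoolQuality to ClassSize is any simple undirected path whose first edge points into SchoolQuality (i.e. leaves SchoolQuality via a parent).
Parents of SchoolQuality: {Motivation}.
Enumerating:
  P1: SchoolQuality <- Motivation -> Attendance <- ClassSize
That exhausts the simple backdoor paths. Count: 1.

1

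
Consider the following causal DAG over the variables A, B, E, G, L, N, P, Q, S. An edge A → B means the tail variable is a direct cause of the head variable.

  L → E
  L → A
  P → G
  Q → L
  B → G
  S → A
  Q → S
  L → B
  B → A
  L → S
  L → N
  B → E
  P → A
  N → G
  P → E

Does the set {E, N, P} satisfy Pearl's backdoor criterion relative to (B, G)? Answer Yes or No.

No

Backdoor paths from B to G (paths whose first edge points into B):
  P1: B <- L <- Q -> S -> A <- P -> G
  P2: B <- L -> S -> A <- P -> G
  P3: B <- L -> N -> G
  P4: B <- L -> A <- P -> G
  P5: B <- L -> E <- P -> G
Condition 1 (no descendant of B in the set): FAILS — E is a descendant of B.
Condition 2 (every backdoor path blocked by {E, N, P}):
  P1: blocked at collider A (neither it nor any descendant is in the conditioning set).
  P2: blocked at collider A (neither it nor any descendant is in the conditioning set).
  P3: blocked at chain node N ∈ conditioning set.
  P4: blocked at collider A (neither it nor any descendant is in the conditioning set).
  P5: blocked at fork node P ∈ conditioning set.
{E, N, P} does not satisfy the backdoor criterion.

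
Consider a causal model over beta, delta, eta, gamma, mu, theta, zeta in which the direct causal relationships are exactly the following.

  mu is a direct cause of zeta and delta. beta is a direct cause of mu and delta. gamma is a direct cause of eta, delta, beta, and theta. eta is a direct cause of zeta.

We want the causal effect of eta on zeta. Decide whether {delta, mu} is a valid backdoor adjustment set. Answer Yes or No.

Yes

Backdoor paths from eta to zeta (paths whose first edge points into eta):
  P1: eta <- gamma -> beta -> mu -> zeta
  P2: eta <- gamma -> beta -> delta <- mu -> zeta
  P3: eta <- gamma -> delta <- beta -> mu -> zeta
  P4: eta <- gamma -> delta <- mu -> zeta
Condition 1 (no descendant of eta in the set): holds — descendants of eta are {zeta}; none are in {delta, mu}.
Condition 2 (every backdoor path blocked by {delta, mu}):
  P1: blocked at chain node mu ∈ conditioning set.
  P2: blocked at fork node mu ∈ conditioning set.
  P3: blocked at chain node mu ∈ conditioning set.
  P4: blocked at fork node mu ∈ conditioning set.
{delta, mu} satisfies the backdoor criterion.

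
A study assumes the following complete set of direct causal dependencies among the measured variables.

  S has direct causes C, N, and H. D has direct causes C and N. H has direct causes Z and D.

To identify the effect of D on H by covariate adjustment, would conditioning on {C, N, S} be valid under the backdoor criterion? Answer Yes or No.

Backdoor paths from D to H (paths whose first edge points into D):
  P1: D <- N -> S <- H
  P2: D <- C -> S <- H
Condition 1 (no descendant of D in the set): FAILS — S is a descendant of D.
Condition 2 (every backdoor path blocked by {C, N, S}):
  P1: blocked at fork node N ∈ conditioning set.
  P2: blocked at fork node C ∈ conditioning set.
{C, N, S} does not satisfy the backdoor criterion.

No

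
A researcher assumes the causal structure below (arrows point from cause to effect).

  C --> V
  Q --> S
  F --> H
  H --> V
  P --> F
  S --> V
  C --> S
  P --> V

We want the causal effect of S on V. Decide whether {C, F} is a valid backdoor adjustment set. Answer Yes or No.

Backdoor paths from S to V (paths whose first edge points into S):
  P1: S <- C -> V
Condition 1 (no descendant of S in the set): holds — descendants of S are {V}; none are in {C, F}.
Condition 2 (every backdoor path blocked by {C, F}):
  P1: blocked at fork node C ∈ conditioning set.
{C, F} satisfies the backdoor criterion.

Yes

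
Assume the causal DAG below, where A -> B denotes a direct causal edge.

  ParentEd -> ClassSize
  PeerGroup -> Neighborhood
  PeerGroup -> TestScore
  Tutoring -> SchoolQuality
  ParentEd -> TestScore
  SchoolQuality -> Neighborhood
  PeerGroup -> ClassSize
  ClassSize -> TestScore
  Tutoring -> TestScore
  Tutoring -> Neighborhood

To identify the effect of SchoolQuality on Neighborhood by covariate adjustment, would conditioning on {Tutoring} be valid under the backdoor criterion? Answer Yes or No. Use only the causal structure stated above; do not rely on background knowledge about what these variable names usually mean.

Backdoor paths from SchoolQuality to Neighborhood (paths whose first edge points into SchoolQuality):
  P1: SchoolQuality <- Tutoring -> TestScore <- ParentEd -> ClassSize <- PeerGroup -> Neighborhood
  P2: SchoolQuality <- Tutoring -> TestScore <- PeerGroup -> Neighborhood
  P3: SchoolQuality <- Tutoring -> TestScore <- ClassSize <- PeerGroup -> Neighborhood
  P4: SchoolQuality <- Tutoring -> Neighborhood
Condition 1 (no descendant of SchoolQuality in the set): holds — descendants of SchoolQuality are {Neighborhood}; none are in {Tutoring}.
Condition 2 (every backdoor path blocked by {Tutoring}):
  P1: blocked at fork node Tutoring ∈ conditioning set.
  P2: blocked at fork node Tutoring ∈ conditioning set.
  P3: blocked at fork node Tutoring ∈ conditioning set.
  P4: blocked at fork node Tutoring ∈ conditioning set.
{Tutoring} satisfies the backdoor criterion.

Yes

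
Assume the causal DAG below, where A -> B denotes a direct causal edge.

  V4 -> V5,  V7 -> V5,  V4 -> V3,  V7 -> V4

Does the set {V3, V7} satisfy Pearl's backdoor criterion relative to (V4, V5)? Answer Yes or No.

Backdoor paths from V4 to V5 (paths whose first edge points into V4):
  P1: V4 <- V7 -> V5
Condition 1 (no descendant of V4 in the set): FAILS — V3 is a descendant of V4.
Condition 2 (every backdoor path blocked by {V3, V7}):
  P1: blocked at fork node V7 ∈ conditioning set.
{V3, V7} does not satisfy the backdoor criterion.

No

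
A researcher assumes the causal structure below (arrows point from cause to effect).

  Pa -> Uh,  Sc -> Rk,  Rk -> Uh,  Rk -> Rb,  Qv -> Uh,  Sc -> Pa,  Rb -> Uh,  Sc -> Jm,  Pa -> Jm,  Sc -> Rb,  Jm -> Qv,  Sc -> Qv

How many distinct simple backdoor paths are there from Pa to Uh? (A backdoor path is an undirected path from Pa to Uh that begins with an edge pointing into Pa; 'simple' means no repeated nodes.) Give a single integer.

6

A backdoor path from Pa to Uh is any simple undirected path whose first edge points into Pa (i.e. leaves Pa via a parent).
Parents of Pa: {Sc}.
Enumerating:
  P1: Pa <- Sc -> Rk -> Rb -> Uh
  P2: Pa <- Sc -> Rk -> Uh
  P3: Pa <- Sc -> Jm -> Qv -> Uh
  P4: Pa <- Sc -> Rb <- Rk -> Uh
  P5: Pa <- Sc -> Rb -> Uh
  P6: Pa <- Sc -> Qv -> Uh
That exhausts the simple backdoor paths. Count: 6.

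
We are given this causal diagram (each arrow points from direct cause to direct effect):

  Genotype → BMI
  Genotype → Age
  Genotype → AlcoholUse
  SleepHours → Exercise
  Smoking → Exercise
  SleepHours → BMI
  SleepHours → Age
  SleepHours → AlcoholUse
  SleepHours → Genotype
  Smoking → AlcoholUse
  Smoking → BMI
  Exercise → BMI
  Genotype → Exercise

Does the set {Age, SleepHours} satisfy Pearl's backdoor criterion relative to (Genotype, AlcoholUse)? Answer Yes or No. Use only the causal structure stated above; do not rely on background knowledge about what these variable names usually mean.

No

Backdoor paths from Genotype to AlcoholUse (paths whose first edge points into Genotype):
  P1: Genotype <- SleepHours -> Exercise <- Smoking -> AlcoholUse
  P2: Genotype <- SleepHours -> Exercise -> BMI <- Smoking -> AlcoholUse
  P3: Genotype <- SleepHours -> BMI <- Smoking -> AlcoholUse
  P4: Genotype <- SleepHours -> BMI <- Exercise <- Smoking -> AlcoholUse
  P5: Genotype <- SleepHours -> AlcoholUse
Condition 1 (no descendant of Genotype in the set): FAILS — Age is a descendant of Genotype.
Condition 2 (every backdoor path blocked by {Age, SleepHours}):
  P1: blocked at fork node SleepHours ∈ conditioning set.
  P2: blocked at fork node SleepHours ∈ conditioning set.
  P3: blocked at fork node SleepHours ∈ conditioning set.
  P4: blocked at fork node SleepHours ∈ conditioning set.
  P5: blocked at fork node SleepHours ∈ conditioning set.
{Age, SleepHours} does not satisfy the backdoor criterion.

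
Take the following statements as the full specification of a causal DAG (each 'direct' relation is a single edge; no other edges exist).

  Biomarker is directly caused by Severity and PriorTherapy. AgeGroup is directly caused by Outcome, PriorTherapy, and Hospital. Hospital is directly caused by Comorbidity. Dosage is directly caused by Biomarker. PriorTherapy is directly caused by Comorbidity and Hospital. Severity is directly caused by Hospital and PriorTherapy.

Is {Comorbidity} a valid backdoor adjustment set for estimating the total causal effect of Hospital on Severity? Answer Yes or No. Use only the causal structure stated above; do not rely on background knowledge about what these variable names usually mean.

Backdoor paths from Hospital to Severity (paths whose first edge points into Hospital):
  P1: Hospital <- Comorbidity -> PriorTherapy -> Severity
  P2: Hospital <- Comorbidity -> PriorTherapy -> Biomarker <- Severity
Condition 1 (no descendant of Hospital in the set): holds — descendants of Hospital are {AgeGroup, Biomarker, Dosage, PriorTherapy, Severity}; none are in {Comorbidity}.
Condition 2 (every backdoor path blocked by {Comorbidity}):
  P1: blocked at fork node Comorbidity ∈ conditioning set.
  P2: blocked at fork node Comorbidity ∈ conditioning set.
{Comorbidity} satisfies the backdoor criterion.

Yes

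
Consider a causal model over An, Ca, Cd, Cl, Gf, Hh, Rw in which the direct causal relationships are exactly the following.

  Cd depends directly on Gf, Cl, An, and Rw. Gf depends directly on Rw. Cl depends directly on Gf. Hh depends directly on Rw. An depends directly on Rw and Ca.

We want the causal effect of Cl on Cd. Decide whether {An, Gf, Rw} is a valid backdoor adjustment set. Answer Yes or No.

Yes

Backdoor paths from Cl to Cd (paths whose first edge points into Cl):
  P1: Cl <- Gf <- Rw -> An -> Cd
  P2: Cl <- Gf <- Rw -> Cd
  P3: Cl <- Gf -> Cd
Condition 1 (no descendant of Cl in the set): holds — descendants of Cl are {Cd}; none are in {An, Gf, Rw}.
Condition 2 (every backdoor path blocked by {An, Gf, Rw}):
  P1: blocked at chain node Gf ∈ conditioning set.
  P2: blocked at chain node Gf ∈ conditioning set.
  P3: blocked at fork node Gf ∈ conditioning set.
{An, Gf, Rw} satisfies the backdoor criterion.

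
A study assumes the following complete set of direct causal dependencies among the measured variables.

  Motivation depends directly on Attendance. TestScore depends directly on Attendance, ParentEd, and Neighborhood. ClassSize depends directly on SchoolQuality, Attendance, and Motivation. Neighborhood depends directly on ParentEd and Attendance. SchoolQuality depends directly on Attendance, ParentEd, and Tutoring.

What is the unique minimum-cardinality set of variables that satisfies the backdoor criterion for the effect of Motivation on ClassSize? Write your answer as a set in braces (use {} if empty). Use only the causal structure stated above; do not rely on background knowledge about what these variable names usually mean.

{Attendance}

Variables eligible for adjustment (non-descendants of Motivation, excluding Motivation and ClassSize): {Attendance, Neighborhood, ParentEd, SchoolQuality, TestScore, Tutoring}.
Backdoor paths from Motivation to ClassSize:
  P1: Motivation <- Attendance -> Neighborhood <- ParentEd -> SchoolQuality -> ClassSize
  P2: Motivation <- Attendance -> Neighborhood -> TestScore <- ParentEd -> SchoolQuality -> ClassSize
  P3: Motivation <- Attendance -> SchoolQuality -> ClassSize
  P4: Motivation <- Attendance -> TestScore <- ParentEd -> SchoolQuality -> ClassSize
  P5: Motivation <- Attendance -> TestScore <- Neighborhood <- ParentEd -> SchoolQuality -> ClassSize
  P6: Motivation <- Attendance -> ClassSize
The empty set is not sufficient: P3 (Motivation <- Attendance -> SchoolQuality -> ClassSize) has no collider blocking it and no conditioned non-collider, so it is open.
Try {Attendance}:
  P1: blocked at fork node Attendance ∈ conditioning set.
  P2: blocked at fork node Attendance ∈ conditioning set.
  P3: blocked at fork node Attendance ∈ conditioning set.
  P4: blocked at fork node Attendance ∈ conditioning set.
  P5: blocked at fork node Attendance ∈ conditioning set.
  P6: blocked at fork node Attendance ∈ conditioning set.
{Attendance} contains no descendant of Motivation and blocks every backdoor path.
No other singleton works — e.g. {ParentEd} leaves P3 open — so {Attendance} is the unique smallest valid adjustment set.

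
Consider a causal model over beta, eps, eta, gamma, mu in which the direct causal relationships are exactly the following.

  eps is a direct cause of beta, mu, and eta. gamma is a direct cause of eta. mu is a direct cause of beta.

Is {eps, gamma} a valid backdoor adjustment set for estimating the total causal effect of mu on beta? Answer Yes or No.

Yes

Backdoor paths from mu to beta (paths whose first edge points into mu):
  P1: mu <- eps -> beta
Condition 1 (no descendant of mu in the set): holds — descendants of mu are {beta}; none are in {eps, gamma}.
Condition 2 (every backdoor path blocked by {eps, gamma}):
  P1: blocked at fork node eps ∈ conditioning set.
{eps, gamma} satisfies the backdoor criterion.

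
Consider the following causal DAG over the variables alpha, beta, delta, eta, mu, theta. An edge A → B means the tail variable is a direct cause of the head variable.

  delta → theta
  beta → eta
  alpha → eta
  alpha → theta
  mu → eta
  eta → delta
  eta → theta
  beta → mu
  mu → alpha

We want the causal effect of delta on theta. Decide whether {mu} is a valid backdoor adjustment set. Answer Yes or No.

No

Backdoor paths from delta to theta (paths whose first edge points into delta):
  P1: delta <- eta <- beta -> mu -> alpha -> theta
  P2: delta <- eta <- mu -> alpha -> theta
  P3: delta <- eta <- alpha -> theta
  P4: delta <- eta -> theta
Condition 1 (no descendant of delta in the set): holds — descendants of delta are {theta}; none are in {mu}.
Condition 2 (every backdoor path blocked by {mu}):
  P1: blocked at chain node mu ∈ conditioning set.
  P2: blocked at fork node mu ∈ conditioning set.
  P3: open — no interior node is in the conditioning set.
  P4: open — no interior node is in the conditioning set.
{mu} does not satisfy the backdoor criterion.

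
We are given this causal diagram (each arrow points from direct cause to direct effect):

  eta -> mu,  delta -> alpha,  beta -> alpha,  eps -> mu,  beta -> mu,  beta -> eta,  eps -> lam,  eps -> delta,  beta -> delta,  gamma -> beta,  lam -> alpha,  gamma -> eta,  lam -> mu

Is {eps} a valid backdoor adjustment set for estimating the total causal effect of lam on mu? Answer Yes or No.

Yes

Backdoor paths from lam to mu (paths whose first edge points into lam):
  P1: lam <- eps -> delta <- beta <- gamma -> eta -> mu
  P2: lam <- eps -> delta <- beta -> eta -> mu
  P3: lam <- eps -> delta <- beta -> mu
  P4: lam <- eps -> delta -> alpha <- beta <- gamma -> eta -> mu
  P5: lam <- eps -> delta -> alpha <- beta -> eta -> mu
  P6: lam <- eps -> delta -> alpha <- beta -> mu
  P7: lam <- eps -> mu
Condition 1 (no descendant of lam in the set): holds — descendants of lam are {alpha, mu}; none are in {eps}.
Condition 2 (every backdoor path blocked by {eps}):
  P1: blocked at fork node eps ∈ conditioning set.
  P2: blocked at fork node eps ∈ conditioning set.
  P3: blocked at fork node eps ∈ conditioning set.
  P4: blocked at fork node eps ∈ conditioning set.
  P5: blocked at fork node eps ∈ conditioning set.
  P6: blocked at fork node eps ∈ conditioning set.
  P7: blocked at fork node eps ∈ conditioning set.
{eps} satisfies the backdoor criterion.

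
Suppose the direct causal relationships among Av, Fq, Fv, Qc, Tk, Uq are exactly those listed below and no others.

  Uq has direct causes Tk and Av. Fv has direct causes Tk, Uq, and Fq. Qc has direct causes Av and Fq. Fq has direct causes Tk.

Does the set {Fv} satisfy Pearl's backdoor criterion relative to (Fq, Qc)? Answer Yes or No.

No

Backdoor paths from Fq to Qc (paths whose first edge points into Fq):
  P1: Fq <- Tk -> Uq <- Av -> Qc
  P2: Fq <- Tk -> Fv <- Uq <- Av -> Qc
Condition 1 (no descendant of Fq in the set): FAILS — Fv is a descendant of Fq.
Condition 2 (every backdoor path blocked by {Fv}):
  P1: open — collider(s) Uq are conditioned on (or have a conditioned descendant) and no non-collider on the path is in the set.
  P2: open — collider(s) Fv are conditioned on (or have a conditioned descendant) and no non-collider on the path is in the set.
{Fv} does not satisfy the backdoor criterion.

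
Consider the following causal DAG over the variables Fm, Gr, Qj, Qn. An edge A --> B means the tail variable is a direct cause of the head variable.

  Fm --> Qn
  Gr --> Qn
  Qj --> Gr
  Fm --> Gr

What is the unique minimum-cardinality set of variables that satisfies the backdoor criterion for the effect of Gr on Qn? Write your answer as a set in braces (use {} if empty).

{Fm}

Variables eligible for adjustment (non-descendants of Gr, excluding Gr and Qn): {Fm, Qj}.
Backdoor paths from Gr to Qn:
  P1: Gr <- Fm -> Qn
The empty set is not sufficient: P1 (Gr <- Fm -> Qn) has no collider blocking it and no conditioned non-collider, so it is open.
Try {Fm}:
  P1: blocked at fork node Fm ∈ conditioning set.
{Fm} contains no descendant of Gr and blocks every backdoor path.
No other singleton works — e.g. {Qj} leaves P1 open — so {Fm} is the unique smallest valid adjustment set.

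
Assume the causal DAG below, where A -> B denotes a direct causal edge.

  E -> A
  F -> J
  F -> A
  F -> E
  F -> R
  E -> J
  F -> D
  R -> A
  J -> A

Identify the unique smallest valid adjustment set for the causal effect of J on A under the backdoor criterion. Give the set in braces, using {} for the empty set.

Variables eligible for adjustment (non-descendants of J, excluding J and A): {D, E, F, R}.
Backdoor paths from J to A:
  P1: J <- F -> R -> A
  P2: J <- F -> E -> A
  P3: J <- F -> A
  P4: J <- E <- F -> R -> A
  P5: J <- E <- F -> A
  P6: J <- E -> A
The empty set is not sufficient: P1 (J <- F -> R -> A) has no collider blocking it and no conditioned non-collider, so it is open.
Try {E, F}:
  P1: blocked at fork node F ∈ conditioning set.
  P2: blocked at fork node F ∈ conditioning set.
  P3: blocked at fork node F ∈ conditioning set.
  P4: blocked at chain node E ∈ conditioning set.
  P5: blocked at chain node E ∈ conditioning set.
  P6: blocked at fork node E ∈ conditioning set.
{E, F} contains no descendant of J and blocks every backdoor path.
Every element of {E, F} is needed (dropping E leaves P6 open; dropping F leaves P1 open), so no proper subset is valid.
Among all size-2 subsets of the eligible variables, only {E, F} blocks every backdoor path, so it is the unique smallest valid adjustment set.

{E, F}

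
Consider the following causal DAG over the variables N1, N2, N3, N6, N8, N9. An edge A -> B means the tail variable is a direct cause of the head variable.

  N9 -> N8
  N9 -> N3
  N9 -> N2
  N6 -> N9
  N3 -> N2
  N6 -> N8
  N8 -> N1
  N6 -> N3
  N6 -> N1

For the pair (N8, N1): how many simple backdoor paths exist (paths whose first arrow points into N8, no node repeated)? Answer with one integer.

4

A backdoor path from N8 to N1 is any simple undirected path whose first edge points into N8 (i.e. leaves N8 via a parent).
Parents of N8: {N6, N9}.
Enumerating:
  P1: N8 <- N6 -> N1
  P2: N8 <- N9 <- N6 -> N1
  P3: N8 <- N9 -> N3 <- N6 -> N1
  P4: N8 <- N9 -> N2 <- N3 <- N6 -> N1
That exhausts the simple backdoor paths. Count: 4.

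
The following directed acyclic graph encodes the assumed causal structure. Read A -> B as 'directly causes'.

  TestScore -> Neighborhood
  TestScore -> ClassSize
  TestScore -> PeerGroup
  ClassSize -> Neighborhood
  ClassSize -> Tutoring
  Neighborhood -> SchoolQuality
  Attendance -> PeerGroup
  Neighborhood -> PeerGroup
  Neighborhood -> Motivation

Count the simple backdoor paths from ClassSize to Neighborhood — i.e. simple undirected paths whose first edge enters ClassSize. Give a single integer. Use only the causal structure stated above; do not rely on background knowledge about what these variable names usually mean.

A backdoor path from ClassSize to Neighborhood is any simple undirected path whose first edge points into ClassSize (i.e. leaves ClassSize via a parent).
Parents of ClassSize: {TestScore}.
Enumerating:
  P1: ClassSize <- TestScore -> Neighborhood
  P2: ClassSize <- TestScore -> PeerGroup <- Neighborhood
That exhausts the simple backdoor paths. Count: 2.

2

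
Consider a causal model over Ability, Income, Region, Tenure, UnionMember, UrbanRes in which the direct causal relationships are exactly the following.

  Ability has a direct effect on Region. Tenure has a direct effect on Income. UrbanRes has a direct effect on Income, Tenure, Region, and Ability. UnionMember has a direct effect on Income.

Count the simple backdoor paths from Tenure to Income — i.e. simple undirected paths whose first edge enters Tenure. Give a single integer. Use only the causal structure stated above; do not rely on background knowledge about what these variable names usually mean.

A backdoor path from Tenure to Income is any simple undirected path whose first edge points into Tenure (i.e. leaves Tenure via a parent).
Parents of Tenure: {UrbanRes}.
Enumerating:
  P1: Tenure <- UrbanRes -> Income
That exhausts the simple backdoor paths. Count: 1.

1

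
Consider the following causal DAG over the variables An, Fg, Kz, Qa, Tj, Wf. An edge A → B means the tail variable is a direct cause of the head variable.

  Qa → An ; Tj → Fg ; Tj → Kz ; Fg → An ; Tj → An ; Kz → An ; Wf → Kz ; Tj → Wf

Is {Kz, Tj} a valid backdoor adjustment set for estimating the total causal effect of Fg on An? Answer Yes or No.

Backdoor paths from Fg to An (paths whose first edge points into Fg):
  P1: Fg <- Tj -> Wf -> Kz -> An
  P2: Fg <- Tj -> Kz -> An
  P3: Fg <- Tj -> An
Condition 1 (no descendant of Fg in the set): holds — descendants of Fg are {An}; none are in {Kz, Tj}.
Condition 2 (every backdoor path blocked by {Kz, Tj}):
  P1: blocked at fork node Tj ∈ conditioning set.
  P2: blocked at fork node Tj ∈ conditioning set.
  P3: blocked at fork node Tj ∈ conditioning set.
{Kz, Tj} satisfies the backdoor criterion.

Yes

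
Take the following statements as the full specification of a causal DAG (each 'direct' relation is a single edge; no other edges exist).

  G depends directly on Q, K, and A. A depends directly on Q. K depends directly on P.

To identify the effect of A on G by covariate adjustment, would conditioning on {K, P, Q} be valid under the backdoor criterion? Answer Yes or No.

Backdoor paths from A to G (paths whose first edge points into A):
  P1: A <- Q -> G
Condition 1 (no descendant of A in the set): holds — descendants of A are {G}; none are in {K, P, Q}.
Condition 2 (every backdoor path blocked by {K, P, Q}):
  P1: blocked at fork node Q ∈ conditioning set.
{K, P, Q} satisfies the backdoor criterion.

Yes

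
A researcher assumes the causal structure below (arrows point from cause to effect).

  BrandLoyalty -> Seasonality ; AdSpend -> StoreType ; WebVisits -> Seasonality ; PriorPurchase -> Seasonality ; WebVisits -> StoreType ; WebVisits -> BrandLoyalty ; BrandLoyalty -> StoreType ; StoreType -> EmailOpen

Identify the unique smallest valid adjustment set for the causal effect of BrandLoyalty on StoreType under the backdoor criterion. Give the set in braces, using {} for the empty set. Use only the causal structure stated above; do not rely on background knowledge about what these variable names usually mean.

Variables eligible for adjustment (non-descendants of BrandLoyalty, excluding BrandLoyalty and StoreType): {AdSpend, PriorPurchase, WebVisits}.
Backdoor paths from BrandLoyalty to StoreType:
  P1: BrandLoyalty <- WebVisits -> StoreType
The empty set is not sufficient: P1 (BrandLoyalty <- WebVisits -> StoreType) has no collider blocking it and no conditioned non-collider, so it is open.
Try {WebVisits}:
  P1: blocked at fork node WebVisits ∈ conditioning set.
{WebVisits} contains no descendant of BrandLoyalty and blocks every backdoor path.
No other singleton works — e.g. {AdSpend} leaves P1 open — so {WebVisits} is the unique smallest valid adjustment set.

{WebVisits}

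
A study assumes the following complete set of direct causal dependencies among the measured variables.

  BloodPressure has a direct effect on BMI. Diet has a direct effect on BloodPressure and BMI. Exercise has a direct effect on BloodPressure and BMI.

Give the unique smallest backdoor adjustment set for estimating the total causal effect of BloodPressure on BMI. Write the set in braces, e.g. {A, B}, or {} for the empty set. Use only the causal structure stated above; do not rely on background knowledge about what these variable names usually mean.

{Diet, Exercise}

Variables eligible for adjustment (non-descendants of BloodPressure, excluding BloodPressure and BMI): {Diet, Exercise}.
Backdoor paths from BloodPressure to BMI:
  P1: BloodPressure <- Exercise -> BMI
  P2: BloodPressure <- Diet -> BMI
The empty set is not sufficient: P1 (BloodPressure <- Exercise -> BMI) has no collider blocking it and no conditioned non-collider, so it is open.
Try {Diet, Exercise}:
  P1: blocked at fork node Exercise ∈ conditioning set.
  P2: blocked at fork node Diet ∈ conditioning set.
{Diet, Exercise} contains no descendant of BloodPressure and blocks every backdoor path.
Every element of {Diet, Exercise} is needed (dropping Diet leaves P2 open; dropping Exercise leaves P1 open), so no proper subset is valid.
Among all size-2 subsets of the eligible variables, only {Diet, Exercise} blocks every backdoor path, so it is the unique smallest valid adjustment set.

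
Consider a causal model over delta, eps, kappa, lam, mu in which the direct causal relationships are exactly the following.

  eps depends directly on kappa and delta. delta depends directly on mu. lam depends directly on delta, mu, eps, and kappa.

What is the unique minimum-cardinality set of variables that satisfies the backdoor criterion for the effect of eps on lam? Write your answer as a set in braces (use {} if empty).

{delta, kappa}

Variables eligible for adjustment (non-descendants of eps, excluding eps and lam): {delta, kappa, mu}.
Backdoor paths from eps to lam:
  P1: eps <- kappa -> lam
  P2: eps <- delta <- mu -> lam
  P3: eps <- delta -> lam
The empty set is not sufficient: P1 (eps <- kappa -> lam) has no collider blocking it and no conditioned non-collider, so it is open.
Try {delta, kappa}:
  P1: blocked at fork node kappa ∈ conditioning set.
  P2: blocked at chain node delta ∈ conditioning set.
  P3: blocked at fork node delta ∈ conditioning set.
{delta, kappa} contains no descendant of eps and blocks every backdoor path.
Every element of {delta, kappa} is needed (dropping delta leaves P2 open; dropping kappa leaves P1 open), so no proper subset is valid.
Among all size-2 subsets of the eligible variables, only {delta, kappa} blocks every backdoor path, so it is the unique smallest valid adjustment set.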